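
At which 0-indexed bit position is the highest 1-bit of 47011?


0b1011011110100011. Highest set bit at position 15

15


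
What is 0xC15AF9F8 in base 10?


C15AF9F8 hex = 3243964920 decimal

3243964920


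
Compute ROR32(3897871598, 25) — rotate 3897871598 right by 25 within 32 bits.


Rotate 0b11101000010101001100110011101110 right by 25 (32-bit) = 0b101010011001100111011101110100 = 711358324

711358324


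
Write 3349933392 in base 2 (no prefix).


3349933392 = 11000111101010111110110101010000 in binary

11000111101010111110110101010000


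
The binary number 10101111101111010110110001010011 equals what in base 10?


10101111101111010110110001010011 in decimal = 2948426835

2948426835


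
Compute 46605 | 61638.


0b1011011000001101 | 0b1111000011000110 = 0b1111011011001111 = 63183

63183


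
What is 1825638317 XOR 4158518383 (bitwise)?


0b1101100110100010000011110101101 ^ 0b11110111110111011111010001101111 = 0b10011011000011001111001111000010 = 2601317314

2601317314


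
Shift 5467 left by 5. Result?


0b1010101011011 << 5 = 0b101010101101100000 = 174944

174944


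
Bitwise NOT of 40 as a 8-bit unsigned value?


~0b101000 = 0b11010111 = 215 (8-bit unsigned)

215


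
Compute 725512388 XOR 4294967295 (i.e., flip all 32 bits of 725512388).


725512388 ^ 4294967295 = 3569454907

3569454907


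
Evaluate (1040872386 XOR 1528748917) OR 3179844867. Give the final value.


Step 1: 1040872386 ^ 1528748917 = 1695852727
Step 2: 1695852727 | 3179844867 = 4254907831

4254907831


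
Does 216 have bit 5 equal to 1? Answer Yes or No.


0b11011000, bit 5 = 0. No

No


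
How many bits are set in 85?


0b1010101 has 4 set bits

4


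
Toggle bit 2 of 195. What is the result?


195 ^ (1 << 2) = 195 ^ 4 = 199

199


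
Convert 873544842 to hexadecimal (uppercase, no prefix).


873544842 = 34113C8A hex

34113C8A


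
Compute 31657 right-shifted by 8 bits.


0b111101110101001 >> 8 = 0b1111011 = 123

123


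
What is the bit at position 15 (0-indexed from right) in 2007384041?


0b1110111101001100011111111101001, position 15 = 0

0


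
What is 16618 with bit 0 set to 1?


16618 | (1 << 0) = 16618 | 1 = 16619

16619


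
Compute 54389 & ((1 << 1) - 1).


54389 & 1 = 1

1


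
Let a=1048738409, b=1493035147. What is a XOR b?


1048738409 ^ 1493035147 = 1719636706

1719636706


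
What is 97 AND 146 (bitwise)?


0b1100001 & 0b10010010 = 0b0 = 0

0


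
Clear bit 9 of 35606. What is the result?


35606 & ~(1 << 9) = 35094

35094


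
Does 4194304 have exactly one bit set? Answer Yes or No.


0b10000000000000000000000. Only one bit set => Yes

Yes


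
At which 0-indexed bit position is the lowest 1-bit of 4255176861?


0b11111101101000001101100010011101. Lowest set bit at position 0

0


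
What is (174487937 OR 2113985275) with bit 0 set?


Step 1: 174487937 | 2113985275 = 2120678395
Step 2: 2120678395 | (1 << 0) = 2120678395 | 1 = 2120678395

2120678395


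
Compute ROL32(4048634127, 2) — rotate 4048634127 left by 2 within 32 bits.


Rotate 0b11110001010100010100000100001111 left by 2 (32-bit) = 0b11000101010001010000010000111111 = 3309634623

3309634623


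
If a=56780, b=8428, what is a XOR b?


56780 ^ 8428 = 64800

64800


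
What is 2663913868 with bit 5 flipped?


2663913868 ^ (1 << 5) = 2663913868 ^ 32 = 2663913900

2663913900


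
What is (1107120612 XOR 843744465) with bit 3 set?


Step 1: 1107120612 ^ 843744465 = 1941427509
Step 2: 1941427509 | (1 << 3) = 1941427509 | 8 = 1941427517

1941427517


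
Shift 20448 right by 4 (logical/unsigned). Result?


0b100111111100000 >> 4 = 0b10011111110 = 1278

1278


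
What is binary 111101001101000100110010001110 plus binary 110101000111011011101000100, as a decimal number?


111101001101000100110010001110 + 110101000111011011101000100 = 1000011110110000000001111010010 = 1138230226

1138230226


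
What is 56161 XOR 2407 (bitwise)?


0b1101101101100001 ^ 0b100101100111 = 0b1101001000000110 = 53766

53766


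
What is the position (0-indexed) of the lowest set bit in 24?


0b11000. Lowest set bit at position 3

3


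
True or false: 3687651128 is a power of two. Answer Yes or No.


0b11011011110011010001011100111000. Multiple bits set => No

No


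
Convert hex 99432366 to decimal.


99432366 hex = 2571314022 decimal

2571314022


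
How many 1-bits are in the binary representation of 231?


0b11100111 has 6 set bits

6


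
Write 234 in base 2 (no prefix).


234 = 11101010 in binary

11101010


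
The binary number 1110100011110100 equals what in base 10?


1110100011110100 in decimal = 59636

59636


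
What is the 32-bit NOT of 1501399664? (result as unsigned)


~0b1011001011111011000101001110000 = 0b10100110100000100111010110001111 = 2793567631 (32-bit unsigned)

2793567631


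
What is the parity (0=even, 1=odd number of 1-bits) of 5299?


0b1010010110011 has 7 ones => parity 1

1


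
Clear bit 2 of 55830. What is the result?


55830 & ~(1 << 2) = 55826

55826


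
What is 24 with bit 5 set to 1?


24 | (1 << 5) = 24 | 32 = 56

56


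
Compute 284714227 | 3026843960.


0b10000111110000110010011110011 | 0b10110100011010011111100100111000 = 0b10110100111110011111110111111011 = 3036282363

3036282363


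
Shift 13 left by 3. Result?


0b1101 << 3 = 0b1101000 = 104

104


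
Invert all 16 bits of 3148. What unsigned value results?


3148 ^ 65535 = 62387

62387


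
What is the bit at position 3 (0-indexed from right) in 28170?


0b110111000001010, position 3 = 1

1


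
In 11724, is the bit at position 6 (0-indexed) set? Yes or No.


0b10110111001100, bit 6 = 1. Yes

Yes


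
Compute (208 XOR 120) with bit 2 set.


Step 1: 208 ^ 120 = 168
Step 2: 168 | (1 << 2) = 168 | 4 = 172

172


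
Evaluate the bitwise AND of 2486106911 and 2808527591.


0b10010100001011101111101100011111 & 0b10100111011001101011101011100111 = 0b10000100001001101011101000000111 = 2217130503

2217130503


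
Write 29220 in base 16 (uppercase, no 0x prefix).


29220 = 7224 hex

7224


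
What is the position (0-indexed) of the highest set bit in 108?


0b1101100. Highest set bit at position 6

6


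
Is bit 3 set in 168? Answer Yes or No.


0b10101000, bit 3 = 1. Yes

Yes


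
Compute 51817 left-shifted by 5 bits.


0b1100101001101001 << 5 = 0b110010100110100100000 = 1658144

1658144


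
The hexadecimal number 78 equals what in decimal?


78 hex = 120 decimal

120


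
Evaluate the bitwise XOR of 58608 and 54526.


0b1110010011110000 ^ 0b1101010011111110 = 0b11000000001110 = 12302

12302


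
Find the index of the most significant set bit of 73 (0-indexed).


0b1001001. Highest set bit at position 6

6


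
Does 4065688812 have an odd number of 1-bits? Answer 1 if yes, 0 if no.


0b11110010010101010111110011101100 has 19 ones => parity 1

1


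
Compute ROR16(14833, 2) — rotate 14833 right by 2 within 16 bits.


Rotate 0b11100111110001 right by 2 (16-bit) = 0b100111001111100 = 20092

20092


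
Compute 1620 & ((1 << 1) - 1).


1620 & 1 = 0

0


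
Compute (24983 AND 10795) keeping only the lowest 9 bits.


Step 1: 24983 & 10795 = 8195
Step 2: 8195 & 511 = 3

3


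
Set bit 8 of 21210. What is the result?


21210 | (1 << 8) = 21210 | 256 = 21466

21466


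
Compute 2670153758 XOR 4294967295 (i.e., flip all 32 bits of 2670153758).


2670153758 ^ 4294967295 = 1624813537

1624813537


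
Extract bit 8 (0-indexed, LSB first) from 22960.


0b101100110110000, position 8 = 1

1


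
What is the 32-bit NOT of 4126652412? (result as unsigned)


~0b11110101111101111011011111111100 = 0b1010000010000100100000000011 = 168314883 (32-bit unsigned)

168314883


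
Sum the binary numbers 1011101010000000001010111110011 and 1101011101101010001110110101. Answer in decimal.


1011101010000000001010111110011 + 1101011101101010001110110101 = 1101010101101101011100110101000 = 1790359976

1790359976


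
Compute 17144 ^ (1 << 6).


17144 ^ (1 << 6) = 17144 ^ 64 = 17080

17080


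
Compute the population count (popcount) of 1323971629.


0b1001110111010100011010000101101 has 16 set bits

16


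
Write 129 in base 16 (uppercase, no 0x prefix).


129 = 81 hex

81


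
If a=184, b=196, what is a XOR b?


184 ^ 196 = 124

124


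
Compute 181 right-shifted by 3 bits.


0b10110101 >> 3 = 0b10110 = 22

22


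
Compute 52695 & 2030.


0b1100110111010111 & 0b11111101110 = 0b10111000110 = 1478

1478


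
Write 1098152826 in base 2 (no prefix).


1098152826 = 1000001011101000111101101111010 in binary

1000001011101000111101101111010


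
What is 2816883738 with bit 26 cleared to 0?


2816883738 & ~(1 << 26) = 2749774874

2749774874


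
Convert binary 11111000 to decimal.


11111000 in decimal = 248

248


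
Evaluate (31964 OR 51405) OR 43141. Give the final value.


Step 1: 31964 | 51405 = 64733
Step 2: 64733 | 43141 = 64733

64733


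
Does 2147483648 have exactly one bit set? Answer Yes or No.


0b10000000000000000000000000000000. Only one bit set => Yes

Yes


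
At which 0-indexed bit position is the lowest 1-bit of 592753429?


0b100011010101001011001100010101. Lowest set bit at position 0

0


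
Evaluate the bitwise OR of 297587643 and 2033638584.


0b10001101111001101001110111011 | 0b1111001001101101101110010111000 = 0b1111001101111101101111110111011 = 2042552251

2042552251


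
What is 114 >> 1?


0b1110010 >> 1 = 0b111001 = 57

57


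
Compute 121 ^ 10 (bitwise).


0b1111001 ^ 0b1010 = 0b1110011 = 115

115


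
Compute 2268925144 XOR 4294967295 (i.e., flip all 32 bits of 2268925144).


2268925144 ^ 4294967295 = 2026042151

2026042151


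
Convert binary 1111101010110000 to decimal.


1111101010110000 in decimal = 64176

64176


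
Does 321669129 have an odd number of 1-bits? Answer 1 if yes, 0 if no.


0b10011001011000100100000001001 has 10 ones => parity 0

0


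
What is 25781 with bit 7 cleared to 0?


25781 & ~(1 << 7) = 25653

25653


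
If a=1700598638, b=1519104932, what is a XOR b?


1700598638 ^ 1519104932 = 1071030474

1071030474


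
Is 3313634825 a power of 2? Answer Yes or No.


0b11000101100000100000111000001001. Multiple bits set => No

No


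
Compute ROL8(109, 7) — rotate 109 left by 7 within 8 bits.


Rotate 0b1101101 left by 7 (8-bit) = 0b10110110 = 182

182


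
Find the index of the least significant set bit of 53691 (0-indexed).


0b1101000110111011. Lowest set bit at position 0

0


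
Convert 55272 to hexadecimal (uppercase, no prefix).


55272 = D7E8 hex

D7E8


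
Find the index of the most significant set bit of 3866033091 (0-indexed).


0b11100110011011101111101111000011. Highest set bit at position 31

31


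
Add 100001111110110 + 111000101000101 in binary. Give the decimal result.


100001111110110 + 111000101000101 = 1011010100111011 = 46395

46395


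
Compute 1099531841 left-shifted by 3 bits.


0b1000001100010011000011001000001 << 3 = 0b1000001100010011000011001000001000 = 8796254728

8796254728


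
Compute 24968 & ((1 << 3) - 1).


24968 & 7 = 0

0


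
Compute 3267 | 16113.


0b110011000011 | 0b11111011110001 = 0b11111011110011 = 16115

16115


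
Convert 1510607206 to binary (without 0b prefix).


1510607206 = 1011010000010100000100101100110 in binary

1011010000010100000100101100110


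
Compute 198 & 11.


0b11000110 & 0b1011 = 0b10 = 2

2


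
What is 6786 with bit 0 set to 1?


6786 | (1 << 0) = 6786 | 1 = 6787

6787


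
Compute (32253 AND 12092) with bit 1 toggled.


Step 1: 32253 & 12092 = 11580
Step 2: 11580 ^ (1 << 1) = 11580 ^ 2 = 11582

11582


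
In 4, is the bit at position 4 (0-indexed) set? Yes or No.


0b100, bit 4 = 0. No

No


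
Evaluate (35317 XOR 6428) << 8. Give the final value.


Step 1: 35317 ^ 6428 = 37097
Step 2: 37097 << 8 = 9496832

9496832


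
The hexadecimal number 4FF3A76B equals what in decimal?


4FF3A76B hex = 1341368171 decimal

1341368171


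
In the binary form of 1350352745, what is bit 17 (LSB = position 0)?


0b1010000011111001011111101101001, position 17 = 0

0


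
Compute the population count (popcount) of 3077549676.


0b10110111011011111010111001101100 has 21 set bits

21


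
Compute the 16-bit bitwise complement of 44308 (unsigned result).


~0b1010110100010100 = 0b101001011101011 = 21227 (16-bit unsigned)

21227


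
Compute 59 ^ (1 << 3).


59 ^ (1 << 3) = 59 ^ 8 = 51

51


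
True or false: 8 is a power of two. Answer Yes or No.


0b1000. Only one bit set => Yes

Yes


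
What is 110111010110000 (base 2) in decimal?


110111010110000 in decimal = 28336

28336


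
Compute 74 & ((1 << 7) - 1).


74 & 127 = 74

74


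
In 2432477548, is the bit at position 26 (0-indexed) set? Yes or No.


0b10010000111111001010100101101100, bit 26 = 0. No

No


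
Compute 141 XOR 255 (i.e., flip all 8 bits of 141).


141 ^ 255 = 114

114


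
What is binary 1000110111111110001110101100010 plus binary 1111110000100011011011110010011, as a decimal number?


1000110111111110001110101100010 + 1111110000100011011011110010011 = 11000101000100001101010011110101 = 3306214645

3306214645


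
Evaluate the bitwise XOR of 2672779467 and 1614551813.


0b10011111010011110110000011001011 ^ 0b1100000001111000001101100000101 = 0b11111111011100110111101111001110 = 4285758414

4285758414


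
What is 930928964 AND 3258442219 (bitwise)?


0b110111011111001101100101000100 & 0b11000010001101111110000111101011 = 0b10001101001100000101000000 = 37011776

37011776


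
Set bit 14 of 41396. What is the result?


41396 | (1 << 14) = 41396 | 16384 = 57780

57780


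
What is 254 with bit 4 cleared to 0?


254 & ~(1 << 4) = 238

238


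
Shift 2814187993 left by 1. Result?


0b10100111101111010001100111011001 << 1 = 0b101001111011110100011001110110010 = 5628375986

5628375986


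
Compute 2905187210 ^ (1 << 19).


2905187210 ^ (1 << 19) = 2905187210 ^ 524288 = 2904662922

2904662922


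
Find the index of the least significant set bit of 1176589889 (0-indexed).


0b1000110001000010101011001000001. Lowest set bit at position 0

0


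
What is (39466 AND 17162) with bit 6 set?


Step 1: 39466 & 17162 = 522
Step 2: 522 | (1 << 6) = 522 | 64 = 586

586


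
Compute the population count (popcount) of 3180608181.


0b10111101100101000011101010110101 has 18 set bits

18


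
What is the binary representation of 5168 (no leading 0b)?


5168 = 1010000110000 in binary

1010000110000


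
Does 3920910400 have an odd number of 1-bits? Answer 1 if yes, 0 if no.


0b11101001101101000101100001000000 has 13 ones => parity 1

1


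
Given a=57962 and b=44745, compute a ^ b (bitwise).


57962 ^ 44745 = 19619

19619


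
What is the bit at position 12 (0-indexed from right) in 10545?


0b10100100110001, position 12 = 0

0


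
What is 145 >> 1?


0b10010001 >> 1 = 0b1001000 = 72

72


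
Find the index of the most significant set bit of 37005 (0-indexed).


0b1001000010001101. Highest set bit at position 15

15


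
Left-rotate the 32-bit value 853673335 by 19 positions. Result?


Rotate 0b110010111000100000010101110111 left by 19 (32-bit) = 0b101011101110011001011100010000 = 733583120

733583120


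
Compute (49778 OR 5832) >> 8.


Step 1: 49778 | 5832 = 55034
Step 2: 55034 >> 8 = 214

214


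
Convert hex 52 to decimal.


52 hex = 82 decimal

82


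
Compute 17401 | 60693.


0b100001111111001 | 0b1110110100010101 = 0b1110111111111101 = 61437

61437


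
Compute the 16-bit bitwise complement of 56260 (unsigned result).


~0b1101101111000100 = 0b10010000111011 = 9275 (16-bit unsigned)

9275


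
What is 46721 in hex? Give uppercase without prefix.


46721 = B681 hex

B681


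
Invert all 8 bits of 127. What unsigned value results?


127 ^ 255 = 128

128


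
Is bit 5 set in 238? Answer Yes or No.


0b11101110, bit 5 = 1. Yes

Yes


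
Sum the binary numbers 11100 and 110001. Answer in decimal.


11100 + 110001 = 1001101 = 77

77


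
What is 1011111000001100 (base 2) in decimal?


1011111000001100 in decimal = 48652

48652


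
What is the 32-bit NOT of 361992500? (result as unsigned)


~0b10101100100111001000100110100 = 0b11101010011011000110111011001011 = 3932974795 (32-bit unsigned)

3932974795


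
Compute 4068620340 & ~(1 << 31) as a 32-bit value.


4068620340 & ~(1 << 31) = 1921136692

1921136692


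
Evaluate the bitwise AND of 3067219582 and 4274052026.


0b10110110110100100000111001111110 & 0b11111110110000001101101110111010 = 0b10110110110000000000101000111010 = 3066038842

3066038842


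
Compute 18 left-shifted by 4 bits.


0b10010 << 4 = 0b100100000 = 288

288


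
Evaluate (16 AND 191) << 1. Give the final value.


Step 1: 16 & 191 = 16
Step 2: 16 << 1 = 32

32


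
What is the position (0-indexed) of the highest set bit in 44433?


0b1010110110010001. Highest set bit at position 15

15


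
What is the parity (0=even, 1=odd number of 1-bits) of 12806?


0b11001000000110 has 5 ones => parity 1

1


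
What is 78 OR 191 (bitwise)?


0b1001110 | 0b10111111 = 0b11111111 = 255

255


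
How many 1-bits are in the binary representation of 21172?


0b101001010110100 has 7 set bits

7


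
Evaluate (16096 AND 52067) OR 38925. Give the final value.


Step 1: 16096 & 52067 = 2656
Step 2: 2656 | 38925 = 39533

39533


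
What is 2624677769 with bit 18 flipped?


2624677769 ^ (1 << 18) = 2624677769 ^ 262144 = 2624939913

2624939913


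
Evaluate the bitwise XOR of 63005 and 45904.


0b1111011000011101 ^ 0b1011001101010000 = 0b100010101001101 = 17741

17741


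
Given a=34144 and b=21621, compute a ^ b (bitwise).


34144 ^ 21621 = 53525

53525


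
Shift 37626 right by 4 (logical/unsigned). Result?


0b1001001011111010 >> 4 = 0b100100101111 = 2351

2351


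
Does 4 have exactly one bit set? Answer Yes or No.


0b100. Only one bit set => Yes

Yes


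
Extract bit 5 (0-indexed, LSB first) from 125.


0b1111101, position 5 = 1

1


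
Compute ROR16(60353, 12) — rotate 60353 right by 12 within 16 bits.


Rotate 0b1110101111000001 right by 12 (16-bit) = 0b1011110000011110 = 48158

48158


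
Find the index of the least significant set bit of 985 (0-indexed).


0b1111011001. Lowest set bit at position 0

0


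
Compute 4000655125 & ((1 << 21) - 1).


4000655125 & 2097151 = 1386261

1386261


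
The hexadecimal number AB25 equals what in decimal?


AB25 hex = 43813 decimal

43813


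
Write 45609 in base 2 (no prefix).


45609 = 1011001000101001 in binary

1011001000101001


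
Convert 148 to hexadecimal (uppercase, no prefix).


148 = 94 hex

94


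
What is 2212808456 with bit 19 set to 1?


2212808456 | (1 << 19) = 2212808456 | 524288 = 2213332744

2213332744


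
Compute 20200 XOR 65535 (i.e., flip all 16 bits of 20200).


20200 ^ 65535 = 45335

45335


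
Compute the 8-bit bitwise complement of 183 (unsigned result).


~0b10110111 = 0b1001000 = 72 (8-bit unsigned)

72


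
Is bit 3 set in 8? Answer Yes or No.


0b1000, bit 3 = 1. Yes

Yes


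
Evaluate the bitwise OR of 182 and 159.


0b10110110 | 0b10011111 = 0b10111111 = 191

191


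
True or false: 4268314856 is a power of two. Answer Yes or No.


0b11111110011010010101000011101000. Multiple bits set => No

No


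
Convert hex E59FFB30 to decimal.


E59FFB30 hex = 3852466992 decimal

3852466992


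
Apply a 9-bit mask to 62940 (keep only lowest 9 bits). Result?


62940 & 511 = 476

476


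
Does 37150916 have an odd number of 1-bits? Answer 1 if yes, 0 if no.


0b10001101101110000011000100 has 11 ones => parity 1

1


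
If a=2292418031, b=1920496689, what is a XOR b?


2292418031 ^ 1920496689 = 4208718302

4208718302


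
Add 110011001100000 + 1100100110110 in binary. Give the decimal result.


110011001100000 + 1100100110110 = 111111110010110 = 32662

32662


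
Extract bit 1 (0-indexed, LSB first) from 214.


0b11010110, position 1 = 1

1


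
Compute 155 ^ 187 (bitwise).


0b10011011 ^ 0b10111011 = 0b100000 = 32

32


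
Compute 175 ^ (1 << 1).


175 ^ (1 << 1) = 175 ^ 2 = 173

173


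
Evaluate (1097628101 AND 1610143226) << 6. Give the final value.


Step 1: 1097628101 & 1610143226 = 1097355712
Step 2: 1097355712 << 6 = 70230765568

70230765568


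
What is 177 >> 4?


0b10110001 >> 4 = 0b1011 = 11

11


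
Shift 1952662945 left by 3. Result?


0b1110100011000110100010110100001 << 3 = 0b1110100011000110100010110100001000 = 15621303560

15621303560


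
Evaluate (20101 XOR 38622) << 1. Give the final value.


Step 1: 20101 ^ 38622 = 55387
Step 2: 55387 << 1 = 110774

110774


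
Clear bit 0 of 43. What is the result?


43 & ~(1 << 0) = 42

42


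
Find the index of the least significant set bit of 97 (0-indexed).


0b1100001. Lowest set bit at position 0

0


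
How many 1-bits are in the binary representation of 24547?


0b101111111100011 has 11 set bits

11


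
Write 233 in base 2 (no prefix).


233 = 11101001 in binary

11101001


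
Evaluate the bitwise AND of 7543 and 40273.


0b1110101110111 & 0b1001110101010001 = 0b1110101010001 = 7505

7505


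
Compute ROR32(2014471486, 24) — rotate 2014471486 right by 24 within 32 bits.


Rotate 0b1111000000100100110010100111110 right by 24 (32-bit) = 0b10010011001010011111001111000 = 308625016

308625016


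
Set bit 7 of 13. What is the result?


13 | (1 << 7) = 13 | 128 = 141

141


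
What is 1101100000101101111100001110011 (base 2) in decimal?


1101100000101101111100001110011 in decimal = 1813444723

1813444723


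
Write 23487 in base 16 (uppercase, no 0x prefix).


23487 = 5BBF hex

5BBF


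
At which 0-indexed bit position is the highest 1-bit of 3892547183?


0b11101000000000111000111001101111. Highest set bit at position 31

31


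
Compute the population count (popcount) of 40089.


0b1001110010011001 has 8 set bits

8


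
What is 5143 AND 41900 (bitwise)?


0b1010000010111 & 0b1010001110101100 = 0b100 = 4

4


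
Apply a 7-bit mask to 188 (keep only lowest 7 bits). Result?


188 & 127 = 60

60


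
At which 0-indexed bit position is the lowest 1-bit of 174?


0b10101110. Lowest set bit at position 1

1


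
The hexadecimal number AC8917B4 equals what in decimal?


AC8917B4 hex = 2894665652 decimal

2894665652


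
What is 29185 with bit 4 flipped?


29185 ^ (1 << 4) = 29185 ^ 16 = 29201

29201


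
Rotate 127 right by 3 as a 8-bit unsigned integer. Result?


Rotate 0b1111111 right by 3 (8-bit) = 0b11101111 = 239

239


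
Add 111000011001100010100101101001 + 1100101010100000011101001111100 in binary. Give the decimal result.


111000011001100010100101101001 + 1100101010100000011101001111100 = 10011101101101100110001111100101 = 2645976037

2645976037


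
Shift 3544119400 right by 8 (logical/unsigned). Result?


0b11010011001111101111100001101000 >> 8 = 0b110100110011111011111000 = 13844216

13844216


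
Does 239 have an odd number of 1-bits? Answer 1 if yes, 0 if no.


0b11101111 has 7 ones => parity 1

1


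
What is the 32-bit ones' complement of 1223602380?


1223602380 ^ 4294967295 = 3071364915

3071364915


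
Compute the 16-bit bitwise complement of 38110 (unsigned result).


~0b1001010011011110 = 0b110101100100001 = 27425 (16-bit unsigned)

27425


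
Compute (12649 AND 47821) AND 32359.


Step 1: 12649 & 47821 = 12361
Step 2: 12361 & 32359 = 12353

12353


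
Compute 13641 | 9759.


0b11010101001001 | 0b10011000011111 = 0b11011101011111 = 14175

14175


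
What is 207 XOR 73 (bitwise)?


0b11001111 ^ 0b1001001 = 0b10000110 = 134

134


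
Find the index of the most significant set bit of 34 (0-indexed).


0b100010. Highest set bit at position 5

5


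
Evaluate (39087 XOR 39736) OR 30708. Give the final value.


Step 1: 39087 ^ 39736 = 919
Step 2: 919 | 30708 = 30711

30711


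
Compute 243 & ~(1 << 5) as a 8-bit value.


243 & ~(1 << 5) = 211

211


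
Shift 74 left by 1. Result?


0b1001010 << 1 = 0b10010100 = 148

148


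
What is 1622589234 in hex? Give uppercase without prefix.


1622589234 = 60B6BF32 hex

60B6BF32


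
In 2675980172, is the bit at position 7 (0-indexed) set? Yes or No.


0b10011111100000000011011110001100, bit 7 = 1. Yes

Yes


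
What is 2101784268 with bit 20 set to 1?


2101784268 | (1 << 20) = 2101784268 | 1048576 = 2102832844

2102832844


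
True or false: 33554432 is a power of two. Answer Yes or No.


0b10000000000000000000000000. Only one bit set => Yes

Yes


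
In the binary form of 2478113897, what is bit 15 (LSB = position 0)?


0b10010011101101010000010001101001, position 15 = 0

0


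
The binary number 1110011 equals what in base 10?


1110011 in decimal = 115

115


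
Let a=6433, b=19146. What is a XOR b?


6433 ^ 19146 = 21483

21483


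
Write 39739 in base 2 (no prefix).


39739 = 1001101100111011 in binary

1001101100111011


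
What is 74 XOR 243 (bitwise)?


0b1001010 ^ 0b11110011 = 0b10111001 = 185

185


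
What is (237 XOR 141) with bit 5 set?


Step 1: 237 ^ 141 = 96
Step 2: 96 | (1 << 5) = 96 | 32 = 96

96


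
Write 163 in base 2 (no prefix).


163 = 10100011 in binary

10100011


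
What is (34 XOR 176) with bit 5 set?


Step 1: 34 ^ 176 = 146
Step 2: 146 | (1 << 5) = 146 | 32 = 178

178


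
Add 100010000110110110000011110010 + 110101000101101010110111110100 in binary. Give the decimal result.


100010000110110110000011110010 + 110101000101101010110111110100 = 1010111001100100000111011100110 = 1462898406

1462898406


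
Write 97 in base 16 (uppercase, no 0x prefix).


97 = 61 hex

61


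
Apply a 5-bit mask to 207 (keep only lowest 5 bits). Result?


207 & 31 = 15

15


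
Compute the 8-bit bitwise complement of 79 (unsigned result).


~0b1001111 = 0b10110000 = 176 (8-bit unsigned)

176


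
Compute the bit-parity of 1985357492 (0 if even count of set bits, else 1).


0b1110110010101100010011010110100 has 16 ones => parity 0

0


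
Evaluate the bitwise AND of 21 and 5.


0b10101 & 0b101 = 0b101 = 5

5


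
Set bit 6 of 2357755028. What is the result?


2357755028 | (1 << 6) = 2357755028 | 64 = 2357755092

2357755092


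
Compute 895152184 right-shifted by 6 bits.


0b110101010110101111000000111000 >> 6 = 0b110101010110101111000000 = 13986752

13986752


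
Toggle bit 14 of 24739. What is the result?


24739 ^ (1 << 14) = 24739 ^ 16384 = 8355

8355


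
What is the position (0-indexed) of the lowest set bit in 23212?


0b101101010101100. Lowest set bit at position 2

2


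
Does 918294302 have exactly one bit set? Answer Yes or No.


0b110110101111000000111100011110. Multiple bits set => No

No


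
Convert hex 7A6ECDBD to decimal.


7A6ECDBD hex = 2054081981 decimal

2054081981


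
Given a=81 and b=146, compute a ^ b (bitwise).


81 ^ 146 = 195

195


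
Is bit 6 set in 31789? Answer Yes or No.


0b111110000101101, bit 6 = 0. No

No


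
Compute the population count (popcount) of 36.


0b100100 has 2 set bits

2


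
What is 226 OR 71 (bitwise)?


0b11100010 | 0b1000111 = 0b11100111 = 231

231


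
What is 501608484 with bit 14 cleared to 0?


501608484 & ~(1 << 14) = 501592100

501592100


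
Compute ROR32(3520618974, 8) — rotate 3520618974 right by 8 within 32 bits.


Rotate 0b11010001110110000110000111011110 right by 8 (32-bit) = 0b11011110110100011101100001100001 = 3738294369

3738294369


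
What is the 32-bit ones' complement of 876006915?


876006915 ^ 4294967295 = 3418960380

3418960380


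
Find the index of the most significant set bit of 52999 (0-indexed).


0b1100111100000111. Highest set bit at position 15

15


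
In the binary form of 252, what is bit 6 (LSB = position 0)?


0b11111100, position 6 = 1

1


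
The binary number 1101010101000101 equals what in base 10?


1101010101000101 in decimal = 54597

54597


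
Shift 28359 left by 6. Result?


0b110111011000111 << 6 = 0b110111011000111000000 = 1814976

1814976


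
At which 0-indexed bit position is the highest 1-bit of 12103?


0b10111101000111. Highest set bit at position 13

13


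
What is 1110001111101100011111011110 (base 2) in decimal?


1110001111101100011111011110 in decimal = 238995422

238995422


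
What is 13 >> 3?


0b1101 >> 3 = 0b1 = 1

1


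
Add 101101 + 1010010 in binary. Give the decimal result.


101101 + 1010010 = 1111111 = 127

127


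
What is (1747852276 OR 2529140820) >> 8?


Step 1: 1747852276 | 2529140820 = 4273978356
Step 2: 4273978356 >> 8 = 16695227

16695227


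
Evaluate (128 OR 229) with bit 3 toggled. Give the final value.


Step 1: 128 | 229 = 229
Step 2: 229 ^ (1 << 3) = 229 ^ 8 = 237

237


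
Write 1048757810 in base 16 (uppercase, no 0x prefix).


1048757810 = 3E82C632 hex

3E82C632


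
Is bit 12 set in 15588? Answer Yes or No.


0b11110011100100, bit 12 = 1. Yes

Yes


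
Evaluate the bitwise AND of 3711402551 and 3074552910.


0b11011101001101111000001000110111 & 0b10110111010000011111010001001110 = 0b10010101000000011000000000000110 = 2499903494

2499903494


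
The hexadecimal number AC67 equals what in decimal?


AC67 hex = 44135 decimal

44135


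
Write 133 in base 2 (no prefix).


133 = 10000101 in binary

10000101


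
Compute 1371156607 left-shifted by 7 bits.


0b1010001101110100011000001111111 << 7 = 0b10100011011101000110000011111110000000 = 175508045696

175508045696


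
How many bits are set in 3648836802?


0b11011001011111001101010011000010 has 17 set bits

17


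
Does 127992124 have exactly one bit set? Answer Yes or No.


0b111101000010000000100111100. Multiple bits set => No

No


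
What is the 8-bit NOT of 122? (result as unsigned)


~0b1111010 = 0b10000101 = 133 (8-bit unsigned)

133


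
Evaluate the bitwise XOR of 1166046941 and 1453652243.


0b1000101100000000111011011011101 ^ 0b1010110101001001111100100010011 = 0b10011001001001000111111001110 = 321163214

321163214


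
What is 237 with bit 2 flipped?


237 ^ (1 << 2) = 237 ^ 4 = 233

233


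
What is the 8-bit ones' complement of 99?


99 ^ 255 = 156

156


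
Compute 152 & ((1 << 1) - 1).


152 & 1 = 0

0


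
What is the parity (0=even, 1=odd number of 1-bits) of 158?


0b10011110 has 5 ones => parity 1

1


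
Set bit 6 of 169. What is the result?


169 | (1 << 6) = 169 | 64 = 233

233


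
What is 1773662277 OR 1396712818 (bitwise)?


0b1101001101101111111000001000101 | 0b1010011010000000010010101110010 = 0b1111011111101111111010101110111 = 2079847799

2079847799


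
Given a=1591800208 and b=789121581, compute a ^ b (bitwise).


1591800208 ^ 789121581 = 1911159741

1911159741


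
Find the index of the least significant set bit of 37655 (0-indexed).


0b1001001100010111. Lowest set bit at position 0

0


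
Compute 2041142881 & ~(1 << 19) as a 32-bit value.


2041142881 & ~(1 << 19) = 2040618593

2040618593


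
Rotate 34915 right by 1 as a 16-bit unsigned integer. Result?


Rotate 0b1000100001100011 right by 1 (16-bit) = 0b1100010000110001 = 50225

50225


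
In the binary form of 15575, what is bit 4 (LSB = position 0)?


0b11110011010111, position 4 = 1

1


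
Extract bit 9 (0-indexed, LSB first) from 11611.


0b10110101011011, position 9 = 0

0


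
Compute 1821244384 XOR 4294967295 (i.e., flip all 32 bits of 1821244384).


1821244384 ^ 4294967295 = 2473722911

2473722911


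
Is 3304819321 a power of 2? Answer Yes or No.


0b11000100111110111000101001111001. Multiple bits set => No

No


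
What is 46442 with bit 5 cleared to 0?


46442 & ~(1 << 5) = 46410

46410


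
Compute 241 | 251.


0b11110001 | 0b11111011 = 0b11111011 = 251

251


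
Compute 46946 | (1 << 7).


46946 | (1 << 7) = 46946 | 128 = 47074

47074


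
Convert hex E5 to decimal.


E5 hex = 229 decimal

229


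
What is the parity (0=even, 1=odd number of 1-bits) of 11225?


0b10101111011001 has 9 ones => parity 1

1


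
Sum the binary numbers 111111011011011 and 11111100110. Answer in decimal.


111111011011011 + 11111100110 = 1000011011000001 = 34497

34497


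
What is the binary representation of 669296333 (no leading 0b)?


669296333 = 100111111001001010011011001101 in binary

100111111001001010011011001101


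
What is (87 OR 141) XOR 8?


Step 1: 87 | 141 = 223
Step 2: 223 ^ 8 = 215

215


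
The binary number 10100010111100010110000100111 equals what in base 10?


10100010111100010110000100111 in decimal = 341716007

341716007


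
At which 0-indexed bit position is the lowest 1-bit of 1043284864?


0b111110001011110100001110000000. Lowest set bit at position 7

7


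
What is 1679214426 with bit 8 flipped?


1679214426 ^ (1 << 8) = 1679214426 ^ 256 = 1679214170

1679214170


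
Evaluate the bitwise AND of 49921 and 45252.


0b1100001100000001 & 0b1011000011000100 = 0b1000000000000000 = 32768

32768


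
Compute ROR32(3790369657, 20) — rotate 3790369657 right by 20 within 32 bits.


Rotate 0b11100001111011000111001101111001 right by 20 (32-bit) = 0b11000111001101111001111000011110 = 3342310942

3342310942


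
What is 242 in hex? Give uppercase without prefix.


242 = F2 hex

F2


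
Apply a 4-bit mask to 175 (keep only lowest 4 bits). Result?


175 & 15 = 15

15


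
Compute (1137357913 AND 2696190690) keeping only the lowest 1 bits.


Step 1: 1137357913 & 2696190690 = 8425536
Step 2: 8425536 & 1 = 0

0


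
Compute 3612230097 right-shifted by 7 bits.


0b11010111010011100100000111010001 >> 7 = 0b1101011101001110010000011 = 28220547

28220547


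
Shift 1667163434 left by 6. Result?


0b1100011010111101110010100101010 << 6 = 0b1100011010111101110010100101010000000 = 106698459776

106698459776


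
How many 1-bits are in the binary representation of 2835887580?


0b10101001000010000011010111011100 has 14 set bits

14


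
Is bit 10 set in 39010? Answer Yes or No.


0b1001100001100010, bit 10 = 0. No

No


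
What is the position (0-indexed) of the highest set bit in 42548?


0b1010011000110100. Highest set bit at position 15

15


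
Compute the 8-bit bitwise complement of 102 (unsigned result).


~0b1100110 = 0b10011001 = 153 (8-bit unsigned)

153


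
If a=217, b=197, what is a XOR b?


217 ^ 197 = 28

28


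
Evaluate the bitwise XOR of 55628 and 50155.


0b1101100101001100 ^ 0b1100001111101011 = 0b1101010100111 = 6823

6823


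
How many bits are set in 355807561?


0b10101001101010011000101001001 has 13 set bits

13


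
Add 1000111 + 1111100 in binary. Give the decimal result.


1000111 + 1111100 = 11000011 = 195

195


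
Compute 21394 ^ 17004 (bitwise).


0b101001110010010 ^ 0b100001001101100 = 0b1000111111110 = 4606

4606


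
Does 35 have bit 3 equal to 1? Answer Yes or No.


0b100011, bit 3 = 0. No

No


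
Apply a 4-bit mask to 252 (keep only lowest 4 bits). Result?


252 & 15 = 12

12


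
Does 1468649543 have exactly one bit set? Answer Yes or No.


0b1010111100010011101000001000111. Multiple bits set => No

No


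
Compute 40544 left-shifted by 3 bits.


0b1001111001100000 << 3 = 0b1001111001100000000 = 324352

324352


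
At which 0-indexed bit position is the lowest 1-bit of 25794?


0b110010011000010. Lowest set bit at position 1

1


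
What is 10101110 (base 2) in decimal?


10101110 in decimal = 174

174


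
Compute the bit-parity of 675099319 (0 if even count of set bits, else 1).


0b101000001111010011001010110111 has 16 ones => parity 0

0


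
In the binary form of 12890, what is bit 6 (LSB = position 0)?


0b11001001011010, position 6 = 1

1


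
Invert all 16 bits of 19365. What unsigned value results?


19365 ^ 65535 = 46170

46170


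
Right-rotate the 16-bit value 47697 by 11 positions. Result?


Rotate 0b1011101001010001 right by 11 (16-bit) = 0b100101000110111 = 18999

18999


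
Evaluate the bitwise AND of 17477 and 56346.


0b100010001000101 & 0b1101110000011010 = 0b100010000000000 = 17408

17408


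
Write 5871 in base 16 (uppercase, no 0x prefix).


5871 = 16EF hex

16EF


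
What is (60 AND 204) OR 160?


Step 1: 60 & 204 = 12
Step 2: 12 | 160 = 172

172


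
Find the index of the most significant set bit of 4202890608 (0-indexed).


0b11111010100000110000010101110000. Highest set bit at position 31

31


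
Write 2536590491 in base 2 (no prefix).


2536590491 = 10010111001100010100110010011011 in binary

10010111001100010100110010011011


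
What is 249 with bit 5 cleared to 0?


249 & ~(1 << 5) = 217

217


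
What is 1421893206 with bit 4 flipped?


1421893206 ^ (1 << 4) = 1421893206 ^ 16 = 1421893190

1421893190


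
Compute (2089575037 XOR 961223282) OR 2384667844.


Step 1: 2089575037 ^ 961223282 = 1170700303
Step 2: 1170700303 | 2384667844 = 3488054479

3488054479


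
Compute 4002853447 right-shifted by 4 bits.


0b11101110100101101011001001000111 >> 4 = 0b1110111010010110101100100100 = 250178340

250178340


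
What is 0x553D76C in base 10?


553D76C hex = 89380716 decimal

89380716


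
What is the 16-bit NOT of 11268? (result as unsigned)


~0b10110000000100 = 0b1101001111111011 = 54267 (16-bit unsigned)

54267


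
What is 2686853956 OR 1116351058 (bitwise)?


0b10100000001001100010001101000100 | 0b1000010100010100010101001010010 = 0b11100010101011100010101101010110 = 3803065174

3803065174


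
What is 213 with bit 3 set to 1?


213 | (1 << 3) = 213 | 8 = 221

221


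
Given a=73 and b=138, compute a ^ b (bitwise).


73 ^ 138 = 195

195


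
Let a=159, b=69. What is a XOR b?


159 ^ 69 = 218

218


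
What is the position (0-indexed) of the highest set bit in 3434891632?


0b11001100101111000100100101110000. Highest set bit at position 31

31


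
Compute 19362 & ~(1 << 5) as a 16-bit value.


19362 & ~(1 << 5) = 19330

19330


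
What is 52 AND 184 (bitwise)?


0b110100 & 0b10111000 = 0b110000 = 48

48
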